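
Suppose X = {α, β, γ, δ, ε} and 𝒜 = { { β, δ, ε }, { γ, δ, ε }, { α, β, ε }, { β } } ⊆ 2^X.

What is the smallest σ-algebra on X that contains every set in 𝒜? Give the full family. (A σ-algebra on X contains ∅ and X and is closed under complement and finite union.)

|σ(𝒜)| = 32.  σ(𝒜) = { {}, { α }, { β }, { γ }, { δ }, { ε }, { α, β }, { α, γ }, { α, δ }, { α, ε }, { β, γ }, { β, δ }, { β, ε }, { γ, δ }, { γ, ε }, { δ, ε }, { α, β, γ }, { α, β, δ }, { α, β, ε }, { α, γ, δ }, { α, γ, ε }, { α, δ, ε }, { β, γ, δ }, { β, γ, ε }, { β, δ, ε }, { γ, δ, ε }, { α, β, γ, δ }, { α, β, γ, ε }, { α, β, δ, ε }, { α, γ, δ, ε }, { β, γ, δ, ε }, X }

Working:
Take S₀ = 𝒜 ∪ {∅, X} = { {}, { β }, { α, β, ε }, { β, δ, ε }, { γ, δ, ε }, X }.
Pass 1: 6 new —
  { α, β }  = ᶜ of { γ, δ, ε }
  { α, γ }  = ᶜ of { β, δ, ε }
  { γ, δ }  = ᶜ of { α, β, ε }
  { α, β, δ, ε }  = { α, β, ε } ∪ { β, δ, ε }
  { α, γ, δ, ε }  = ᶜ of { β }
  { β, γ, δ, ε }  = { γ, δ, ε } ∪ { β }
  — 12 sets.
Pass 2: +7 →
  { α }  = ᶜ of { β, γ, δ, ε }
  { γ }  = ᶜ of { α, β, δ, ε }
  { α, β, γ }  = { α, β } ∪ { α, γ }
  { α, γ, δ }  = { γ, δ } ∪ { α, γ }
  { β, γ, δ }  = { γ, δ } ∪ { β }
  { α, β, γ, δ }  = { γ, δ } ∪ { α, β }
  { α, β, γ, ε }  = { α, β, ε } ∪ { α, γ }
  — 19 sets.
Pass 3. New:
  { δ }  = ᶜ of { α, β, γ, ε }
  { ε }  = ᶜ of { α, β, γ, δ }
  { α, ε }  = ᶜ of { β, γ, δ }
  { β, γ }  = { β } ∪ { γ }
  { β, ε }  = ᶜ of { α, γ, δ }
  { δ, ε }  = ᶜ of { α, β, γ }
  — 25 sets.
Pass 4: 7 new —
  { α, δ }  = { δ } ∪ { α }
  { β, δ }  = { β } ∪ { δ }
  { γ, ε }  = { ε } ∪ { γ }
  { α, β, δ }  = { α, β } ∪ { δ }
  { α, γ, ε }  = { ε } ∪ { α, γ }
  { α, δ, ε }  = ᶜ of { β, γ }
  { β, γ, ε }  = { β, ε } ∪ { γ }
  — 32 sets.
Pass 5 adds nothing — fixpoint reached.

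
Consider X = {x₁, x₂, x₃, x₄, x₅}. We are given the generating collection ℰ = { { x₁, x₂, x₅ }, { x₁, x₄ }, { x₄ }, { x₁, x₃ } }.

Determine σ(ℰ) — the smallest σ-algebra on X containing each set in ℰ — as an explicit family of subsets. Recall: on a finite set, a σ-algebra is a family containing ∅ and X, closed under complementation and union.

Take S₀ = ℰ ∪ {∅, X} = { ∅, { x₄ }, { x₁, x₃ }, { x₁, x₄ }, { x₁, x₂, x₅ }, X }.
Round 1: +6 →
  { x₃, x₄ }  = ᶜ of { x₁, x₂, x₅ }
  { x₁, x₃, x₄ }  = { x₁, x₄ } ∪ { x₁, x₃ }
  { x₂, x₃, x₅ }  = ᶜ of { x₁, x₄ }
  { x₂, x₄, x₅ }  = ᶜ of { x₁, x₃ }
  { x₁, x₂, x₃, x₅ }  = ᶜ of { x₄ }
  { x₁, x₂, x₄, x₅ }  = { x₁, x₂, x₅ } ∪ { x₁, x₄ }
Round 2: +3 →
  { x₃ }  = ᶜ of { x₁, x₂, x₄, x₅ }
  { x₂, x₅ }  = ᶜ of { x₁, x₃, x₄ }
  { x₂, x₃, x₄, x₅ }  = { x₃, x₄ } ∪ { x₂, x₃, x₅ }
Round 3 (1 new):
  { x₁ }  = ᶜ of { x₂, x₃, x₄, x₅ }
After Round 4 the family is unchanged; done.

Therefore σ(ℰ) = { ∅, { x₁ }, { x₃ }, { x₄ }, { x₁, x₃ }, { x₁, x₄ }, { x₂, x₅ }, { x₃, x₄ }, { x₁, x₂, x₅ }, { x₁, x₃, x₄ }, { x₂, x₃, x₅ }, { x₂, x₄, x₅ }, { x₁, x₂, x₃, x₅ }, { x₁, x₂, x₄, x₅ }, { x₂, x₃, x₄, x₅ }, X } (|σ(ℰ)| = 16).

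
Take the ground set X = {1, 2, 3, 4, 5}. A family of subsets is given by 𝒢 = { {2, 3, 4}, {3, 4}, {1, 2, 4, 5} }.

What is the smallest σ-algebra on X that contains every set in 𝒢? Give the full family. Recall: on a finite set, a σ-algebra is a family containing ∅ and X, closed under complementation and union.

σ(𝒢) = { {}, {2}, {3}, {4}, {1, 5}, {2, 3}, {2, 4}, {3, 4}, {1, 2, 5}, {1, 3, 5}, {1, 4, 5}, {2, 3, 4}, {1, 2, 3, 5}, {1, 2, 4, 5}, {1, 3, 4, 5}, X }

Check:
Begin from { {}, {3, 4}, {2, 3, 4}, {1, 2, 4, 5}, X } (that is, 𝒢 plus ∅ and X).
Iteration 1: +3 →
  {3}  = X∖{1, 2, 4, 5}
  {1, 5}  = X∖{2, 3, 4}
  {1, 2, 5}  = X∖{3, 4}
Iteration 2: +3 →
  {1, 3, 5}  = {3} ∪ {1, 5}
  {1, 2, 3, 5}  = {3} ∪ {1, 2, 5}
  {1, 3, 4, 5}  = {3, 4} ∪ {1, 5}
Iteration 3. New:
  {2}  = X∖{1, 3, 4, 5}
  {4}  = X∖{1, 2, 3, 5}
  {2, 4}  = X∖{1, 3, 5}
Iteration 4 adds 2:
  {2, 3}  = {3} ∪ {2}
  {1, 4, 5}  = {1, 5} ∪ {4}
After Iteration 5 the family is unchanged; done.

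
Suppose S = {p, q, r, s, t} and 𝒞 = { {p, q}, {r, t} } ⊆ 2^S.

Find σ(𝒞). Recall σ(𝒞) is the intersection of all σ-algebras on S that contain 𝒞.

σ(𝒞) = { {}, {s}, {p, q}, {r, t}, {p, q, s}, {r, s, t}, {p, q, r, t}, S }

Check:
Initial family (4 sets): { {}, {p, q}, {r, t}, S }.
Iteration 1: +3 →
  {p, q, s}  = complement {r, t}
  {r, s, t}  = complement {p, q}
  {p, q, r, t}  = {p, q} ∪ {r, t}
  |family| = 7
Iteration 2 (1 new):
  {s}  = complement {p, q, r, t}
  |family| = 8
After Iteration 3 the family is unchanged; done.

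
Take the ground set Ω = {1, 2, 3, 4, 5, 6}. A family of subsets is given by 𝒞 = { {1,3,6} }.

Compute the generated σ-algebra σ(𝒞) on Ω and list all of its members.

σ(𝒞) (4 sets): { {}, {1,3,6}, {2,4,5}, Ω }

Check:
Take S₀ = 𝒞 ∪ {∅, Ω} = { {}, {1,3,6}, Ω }.
Pass 1: 1 new —
  {2,4,5}  = {1,3,6}ᶜ
Pass 2: already closed under ᶜ and ∪.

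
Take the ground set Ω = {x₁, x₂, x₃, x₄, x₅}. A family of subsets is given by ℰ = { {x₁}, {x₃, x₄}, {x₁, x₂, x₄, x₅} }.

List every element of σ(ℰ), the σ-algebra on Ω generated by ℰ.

|σ(ℰ)| = 16.  σ(ℰ) = { {}, {x₁}, {x₃}, {x₄}, {x₁, x₃}, {x₁, x₄}, {x₂, x₅}, {x₃, x₄}, {x₁, x₂, x₅}, {x₁, x₃, x₄}, {x₂, x₃, x₅}, {x₂, x₄, x₅}, {x₁, x₂, x₃, x₅}, {x₁, x₂, x₄, x₅}, {x₂, x₃, x₄, x₅}, Ω }

Trace:
Start: ℰ ∪ {∅, Ω} = { {}, {x₁}, {x₃, x₄}, {x₁, x₂, x₄, x₅}, Ω }.
Step 1 (4 new):
  {x₃}  = complement {x₁, x₂, x₄, x₅}
  {x₁, x₂, x₅}  = complement {x₃, x₄}
  {x₁, x₃, x₄}  = {x₃, x₄} ∪ {x₁}
  {x₂, x₃, x₄, x₅}  = complement {x₁}
  (now 9)
Step 2. New:
  {x₁, x₃}  = {x₃} ∪ {x₁}
  {x₂, x₅}  = complement {x₁, x₃, x₄}
  {x₁, x₂, x₃, x₅}  = {x₃} ∪ {x₁, x₂, x₅}
  (now 12)
Step 3: 3 new —
  {x₄}  = complement {x₁, x₂, x₃, x₅}
  {x₂, x₃, x₅}  = {x₃} ∪ {x₂, x₅}
  {x₂, x₄, x₅}  = complement {x₁, x₃}
  (now 15)
Step 4: +1 →
  {x₁, x₄}  = complement {x₂, x₃, x₅}
  (now 16)
Step 5: closed — nothing new.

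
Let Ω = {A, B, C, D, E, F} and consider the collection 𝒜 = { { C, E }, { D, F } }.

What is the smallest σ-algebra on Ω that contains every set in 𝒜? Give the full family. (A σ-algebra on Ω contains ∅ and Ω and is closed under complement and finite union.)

Initial family (4 sets): { {  }, { C, E }, { D, F }, Ω }.
Round 1: +3 →
  { A, B, C, E }  = { D, F }ᶜ
  { A, B, D, F }  = { C, E }ᶜ
  { C, D, E, F }  = { C, E } ∪ { D, F }
  (now 7)
Round 2: +1 →
  { A, B }  = { C, D, E, F }ᶜ
  (now 8)
Round 3: already closed under ᶜ and ∪.

|σ(𝒜)| = 8.  σ(𝒜) = { {  }, { A, B }, { C, E }, { D, F }, { A, B, C, E }, { A, B, D, F }, { C, D, E, F }, Ω }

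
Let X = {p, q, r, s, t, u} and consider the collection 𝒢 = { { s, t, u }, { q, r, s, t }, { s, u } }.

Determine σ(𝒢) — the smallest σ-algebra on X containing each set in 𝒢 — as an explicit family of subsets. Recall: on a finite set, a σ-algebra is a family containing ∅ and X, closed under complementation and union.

|σ(𝒢)| = 32.  σ(𝒢) = { {  }, { p }, { s }, { t }, { u }, { p, s }, { p, t }, { p, u }, { q, r }, { s, t }, { s, u }, { t, u }, { p, q, r }, { p, s, t }, { p, s, u }, { p, t, u }, { q, r, s }, { q, r, t }, { q, r, u }, { s, t, u }, { p, q, r, s }, { p, q, r, t }, { p, q, r, u }, { p, s, t, u }, { q, r, s, t }, { q, r, s, u }, { q, r, t, u }, { p, q, r, s, t }, { p, q, r, s, u }, { p, q, r, t, u }, { q, r, s, t, u }, X }

Check:
Start: 𝒢 ∪ {∅, X} = { {  }, { s, u }, { s, t, u }, { q, r, s, t }, X }.
Iteration 1 adds 4:
  { p, u }  = X∖{ q, r, s, t }
  { p, q, r }  = X∖{ s, t, u }
  { p, q, r, t }  = X∖{ s, u }
  { q, r, s, t, u }  = { q, r, s, t } ∪ { s, u }
  [9 total]
Iteration 2: 7 new —
  { p }  = X∖{ q, r, s, t, u }
  { p, s, u }  = { p, u } ∪ { s, u }
  { p, q, r, u }  = { p, q, r } ∪ { p, u }
  { p, s, t, u }  = { p, u } ∪ { s, t, u }
  { p, q, r, s, t }  = { p, q, r } ∪ { q, r, s, t }
  { p, q, r, s, u }  = { p, q, r } ∪ { s, u }
  { p, q, r, t, u }  = { p, u } ∪ { p, q, r, t }
  [16 total]
Iteration 3 (6 new):
  { s }  = X∖{ p, q, r, t, u }
  { t }  = X∖{ p, q, r, s, u }
  { u }  = X∖{ p, q, r, s, t }
  { q, r }  = X∖{ p, s, t, u }
  { s, t }  = X∖{ p, q, r, u }
  { q, r, t }  = X∖{ p, s, u }
  [22 total]
Iteration 4. New:
  { p, s }  = { p } ∪ { s }
  { p, t }  = { p } ∪ { t }
  { t, u }  = { u } ∪ { t }
  { p, s, t }  = { p } ∪ { s, t }
  { p, t, u }  = { p, u } ∪ { t }
  { q, r, s }  = { q, r } ∪ { s }
  { q, r, u }  = { u } ∪ { q, r }
  { p, q, r, s }  = { p, q, r } ∪ { s }
  { q, r, s, u }  = { q, r } ∪ { s, u }
  { q, r, t, u }  = { u } ∪ { q, r, t }
  [32 total]
Iteration 5: closed — nothing new.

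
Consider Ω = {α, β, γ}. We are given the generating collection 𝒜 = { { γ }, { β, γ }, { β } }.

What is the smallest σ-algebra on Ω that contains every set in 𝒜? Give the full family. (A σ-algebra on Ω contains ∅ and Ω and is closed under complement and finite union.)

Take S₀ = 𝒜 ∪ {∅, Ω} = { {}, { β }, { γ }, { β, γ }, Ω }.
Iteration 1 (3 new):
  { α }  = complement { β, γ }
  { α, β }  = complement { γ }
  { α, γ }  = complement { β }
  (now 8)
Iteration 2 adds nothing — fixpoint reached.

|σ(𝒜)| = 8.  σ(𝒜) = { {}, { α }, { β }, { γ }, { α, β }, { α, γ }, { β, γ }, Ω }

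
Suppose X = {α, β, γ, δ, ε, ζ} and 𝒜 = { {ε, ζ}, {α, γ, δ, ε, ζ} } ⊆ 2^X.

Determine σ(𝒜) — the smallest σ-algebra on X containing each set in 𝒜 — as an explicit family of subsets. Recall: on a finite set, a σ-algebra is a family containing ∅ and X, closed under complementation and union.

σ(𝒜) = { ∅, {β}, {ε, ζ}, {α, γ, δ}, {β, ε, ζ}, {α, β, γ, δ}, {α, γ, δ, ε, ζ}, X }

Working:
Seed the family with 𝒜 together with ∅ and X: { ∅, {ε, ζ}, {α, γ, δ, ε, ζ}, X }.
Pass 1. New:
  {β}  = X∖{α, γ, δ, ε, ζ}
  {α, β, γ, δ}  = X∖{ε, ζ}
  |family| = 6
Pass 2 (1 new):
  {β, ε, ζ}  = {ε, ζ} ∪ {β}
  |family| = 7
Pass 3 adds 1:
  {α, γ, δ}  = X∖{β, ε, ζ}
  |family| = 8
Pass 4: already closed under ᶜ and ∪.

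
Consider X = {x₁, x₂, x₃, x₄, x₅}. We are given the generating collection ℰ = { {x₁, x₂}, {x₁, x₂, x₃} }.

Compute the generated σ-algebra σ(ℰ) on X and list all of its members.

Take S₀ = ℰ ∪ {∅, X} = { ∅, {x₁, x₂}, {x₁, x₂, x₃}, X }.
Round 1: +2 →
  {x₄, x₅}  = complement {x₁, x₂, x₃}
  {x₃, x₄, x₅}  = complement {x₁, x₂}
  [6 total]
Round 2 adds 1:
  {x₁, x₂, x₄, x₅}  = {x₄, x₅} ∪ {x₁, x₂}
  [7 total]
Round 3 adds 1:
  {x₃}  = complement {x₁, x₂, x₄, x₅}
  [8 total]
Round 4: already closed under ᶜ and ∪.

σ(ℰ) = { ∅, {x₃}, {x₁, x₂}, {x₄, x₅}, {x₁, x₂, x₃}, {x₃, x₄, x₅}, {x₁, x₂, x₄, x₅}, X }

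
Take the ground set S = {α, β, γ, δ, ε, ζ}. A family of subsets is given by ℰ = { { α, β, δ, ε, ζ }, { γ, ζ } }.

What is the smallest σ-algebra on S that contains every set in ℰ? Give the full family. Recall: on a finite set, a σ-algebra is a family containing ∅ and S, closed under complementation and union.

Seed the family with ℰ together with ∅ and S: { ∅, { γ, ζ }, { α, β, δ, ε, ζ }, S }.
Step 1 (2 new):
  { γ }  = S∖{ α, β, δ, ε, ζ }
  { α, β, δ, ε }  = S∖{ γ, ζ }
  — 6 sets.
Step 2 adds 1:
  { α, β, γ, δ, ε }  = { γ } ∪ { α, β, δ, ε }
  — 7 sets.
Step 3: +1 →
  { ζ }  = S∖{ α, β, γ, δ, ε }
  — 8 sets.
After Step 4 the family is unchanged; done.

|σ(ℰ)| = 8.  σ(ℰ) = { ∅, { γ }, { ζ }, { γ, ζ }, { α, β, δ, ε }, { α, β, γ, δ, ε }, { α, β, δ, ε, ζ }, S }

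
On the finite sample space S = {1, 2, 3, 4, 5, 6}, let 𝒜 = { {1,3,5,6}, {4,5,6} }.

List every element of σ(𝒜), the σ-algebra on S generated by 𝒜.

Start: 𝒜 ∪ {∅, S} = { {}, {4,5,6}, {1,3,5,6}, S }.
Round 1: 3 new —
  {2,4}  = ᶜ of {1,3,5,6}
  {1,2,3}  = ᶜ of {4,5,6}
  {1,3,4,5,6}  = {4,5,6} ∪ {1,3,5,6}
  |family| = 7
Round 2: +4 →
  {2}  = ᶜ of {1,3,4,5,6}
  {1,2,3,4}  = {1,2,3} ∪ {2,4}
  {2,4,5,6}  = {4,5,6} ∪ {2,4}
  {1,2,3,5,6}  = {1,3,5,6} ∪ {1,2,3}
  |family| = 11
Round 3 adds 3:
  {4}  = ᶜ of {1,2,3,5,6}
  {1,3}  = ᶜ of {2,4,5,6}
  {5,6}  = ᶜ of {1,2,3,4}
  |family| = 14
Round 4 adds 2:
  {1,3,4}  = {1,3} ∪ {4}
  {2,5,6}  = {5,6} ∪ {2}
  |family| = 16
Round 5 adds nothing — fixpoint reached.

Hence σ(𝒜) has 16 members: { {}, {2}, {4}, {1,3}, {2,4}, {5,6}, {1,2,3}, {1,3,4}, {2,5,6}, {4,5,6}, {1,2,3,4}, {1,3,5,6}, {2,4,5,6}, {1,2,3,5,6}, {1,3,4,5,6}, S }.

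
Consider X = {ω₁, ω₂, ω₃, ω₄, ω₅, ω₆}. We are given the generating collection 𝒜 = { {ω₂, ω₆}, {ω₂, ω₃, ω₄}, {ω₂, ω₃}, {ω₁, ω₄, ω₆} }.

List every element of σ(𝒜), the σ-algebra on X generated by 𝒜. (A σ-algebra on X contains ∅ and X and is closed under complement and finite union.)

σ(𝒜) = { ∅, {ω₁}, {ω₂}, {ω₃}, {ω₄}, {ω₅}, {ω₆}, {ω₁, ω₂}, {ω₁, ω₃}, {ω₁, ω₄}, {ω₁, ω₅}, {ω₁, ω₆}, {ω₂, ω₃}, {ω₂, ω₄}, {ω₂, ω₅}, {ω₂, ω₆}, {ω₃, ω₄}, {ω₃, ω₅}, {ω₃, ω₆}, {ω₄, ω₅}, {ω₄, ω₆}, {ω₅, ω₆}, {ω₁, ω₂, ω₃}, {ω₁, ω₂, ω₄}, {ω₁, ω₂, ω₅}, {ω₁, ω₂, ω₆}, {ω₁, ω₃, ω₄}, {ω₁, ω₃, ω₅}, {ω₁, ω₃, ω₆}, {ω₁, ω₄, ω₅}, {ω₁, ω₄, ω₆}, {ω₁, ω₅, ω₆}, {ω₂, ω₃, ω₄}, {ω₂, ω₃, ω₅}, {ω₂, ω₃, ω₆}, {ω₂, ω₄, ω₅}, {ω₂, ω₄, ω₆}, {ω₂, ω₅, ω₆}, {ω₃, ω₄, ω₅}, {ω₃, ω₄, ω₆}, {ω₃, ω₅, ω₆}, {ω₄, ω₅, ω₆}, {ω₁, ω₂, ω₃, ω₄}, {ω₁, ω₂, ω₃, ω₅}, {ω₁, ω₂, ω₃, ω₆}, {ω₁, ω₂, ω₄, ω₅}, {ω₁, ω₂, ω₄, ω₆}, {ω₁, ω₂, ω₅, ω₆}, {ω₁, ω₃, ω₄, ω₅}, {ω₁, ω₃, ω₄, ω₆}, {ω₁, ω₃, ω₅, ω₆}, {ω₁, ω₄, ω₅, ω₆}, {ω₂, ω₃, ω₄, ω₅}, {ω₂, ω₃, ω₄, ω₆}, {ω₂, ω₃, ω₅, ω₆}, {ω₂, ω₄, ω₅, ω₆}, {ω₃, ω₄, ω₅, ω₆}, {ω₁, ω₂, ω₃, ω₄, ω₅}, {ω₁, ω₂, ω₃, ω₄, ω₆}, {ω₁, ω₂, ω₃, ω₅, ω₆}, {ω₁, ω₂, ω₄, ω₅, ω₆}, {ω₁, ω₃, ω₄, ω₅, ω₆}, {ω₂, ω₃, ω₄, ω₅, ω₆}, X }

Working:
Initial family (6 sets): { ∅, {ω₂, ω₃}, {ω₂, ω₆}, {ω₁, ω₄, ω₆}, {ω₂, ω₃, ω₄}, X }.
Pass 1 adds 8:
  {ω₁, ω₅, ω₆}  = ᶜ of {ω₂, ω₃, ω₄}
  {ω₂, ω₃, ω₅}  = ᶜ of {ω₁, ω₄, ω₆}
  {ω₂, ω₃, ω₆}  = {ω₂, ω₃} ∪ {ω₂, ω₆}
  {ω₁, ω₂, ω₄, ω₆}  = {ω₂, ω₆} ∪ {ω₁, ω₄, ω₆}
  {ω₁, ω₃, ω₄, ω₅}  = ᶜ of {ω₂, ω₆}
  {ω₁, ω₄, ω₅, ω₆}  = ᶜ of {ω₂, ω₃}
  {ω₂, ω₃, ω₄, ω₆}  = {ω₂, ω₃, ω₄} ∪ {ω₂, ω₆}
  {ω₁, ω₂, ω₃, ω₄, ω₆}  = {ω₂, ω₃} ∪ {ω₁, ω₄, ω₆}
  (now 14)
Pass 2: 12 new —
  {ω₅}  = ᶜ of {ω₁, ω₂, ω₃, ω₄, ω₆}
  {ω₁, ω₅}  = ᶜ of {ω₂, ω₃, ω₄, ω₆}
  {ω₃, ω₅}  = ᶜ of {ω₁, ω₂, ω₄, ω₆}
  {ω₁, ω₄, ω₅}  = ᶜ of {ω₂, ω₃, ω₆}
  {ω₁, ω₂, ω₅, ω₆}  = {ω₂, ω₆} ∪ {ω₁, ω₅, ω₆}
  {ω₂, ω₃, ω₄, ω₅}  = {ω₂, ω₃, ω₄} ∪ {ω₂, ω₃, ω₅}
  {ω₂, ω₃, ω₅, ω₆}  = {ω₂, ω₃, ω₆} ∪ {ω₂, ω₃, ω₅}
  {ω₁, ω₂, ω₃, ω₄, ω₅}  = {ω₂, ω₃, ω₄} ∪ {ω₁, ω₃, ω₄, ω₅}
  {ω₁, ω₂, ω₃, ω₅, ω₆}  = {ω₂, ω₃, ω₆} ∪ {ω₁, ω₅, ω₆}
  {ω₁, ω₂, ω₄, ω₅, ω₆}  = {ω₁, ω₂, ω₄, ω₆} ∪ {ω₁, ω₄, ω₅, ω₆}
  {ω₁, ω₃, ω₄, ω₅, ω₆}  = {ω₁, ω₄, ω₅, ω₆} ∪ {ω₁, ω₃, ω₄, ω₅}
  {ω₂, ω₃, ω₄, ω₅, ω₆}  = {ω₂, ω₃, ω₅} ∪ {ω₂, ω₃, ω₄, ω₆}
  (now 26)
Pass 3. New:
  {ω₁}  = ᶜ of {ω₂, ω₃, ω₄, ω₅, ω₆}
  {ω₂}  = ᶜ of {ω₁, ω₃, ω₄, ω₅, ω₆}
  {ω₃}  = ᶜ of {ω₁, ω₂, ω₄, ω₅, ω₆}
  {ω₄}  = ᶜ of {ω₁, ω₂, ω₃, ω₅, ω₆}
  {ω₆}  = ᶜ of {ω₁, ω₂, ω₃, ω₄, ω₅}
  {ω₁, ω₄}  = ᶜ of {ω₂, ω₃, ω₅, ω₆}
  {ω₁, ω₆}  = ᶜ of {ω₂, ω₃, ω₄, ω₅}
  {ω₃, ω₄}  = ᶜ of {ω₁, ω₂, ω₅, ω₆}
  {ω₁, ω₃, ω₅}  = {ω₁, ω₅} ∪ {ω₃, ω₅}
  {ω₂, ω₅, ω₆}  = {ω₂, ω₆} ∪ {ω₅}
  {ω₁, ω₂, ω₃, ω₅}  = {ω₁, ω₅} ∪ {ω₂, ω₃, ω₅}
  {ω₁, ω₃, ω₅, ω₆}  = {ω₁, ω₅, ω₆} ∪ {ω₃, ω₅}
  (now 38)
Pass 4: 23 new —
  {ω₁, ω₂}  = {ω₂} ∪ {ω₁}
  {ω₁, ω₃}  = {ω₃} ∪ {ω₁}
  {ω₂, ω₄}  = ᶜ of {ω₁, ω₃, ω₅, ω₆}
  {ω₂, ω₅}  = {ω₂} ∪ {ω₅}
  {ω₃, ω₆}  = {ω₃} ∪ {ω₆}
  {ω₄, ω₅}  = {ω₄} ∪ {ω₅}
  {ω₄, ω₆}  = ᶜ of {ω₁, ω₂, ω₃, ω₅}
  {ω₅, ω₆}  = {ω₆} ∪ {ω₅}
  {ω₁, ω₂, ω₃}  = {ω₂, ω₃} ∪ {ω₁}
  {ω₁, ω₂, ω₄}  = {ω₂} ∪ {ω₁, ω₄}
  {ω₁, ω₂, ω₅}  = {ω₂} ∪ {ω₁, ω₅}
  {ω₁, ω₂, ω₆}  = {ω₁, ω₆} ∪ {ω₂}
  {ω₁, ω₃, ω₄}  = ᶜ of {ω₂, ω₅, ω₆}
  {ω₁, ω₃, ω₆}  = {ω₁, ω₆} ∪ {ω₃}
  {ω₂, ω₄, ω₆}  = ᶜ of {ω₁, ω₃, ω₅}
  {ω₃, ω₄, ω₅}  = {ω₃, ω₄} ∪ {ω₃, ω₅}
  {ω₃, ω₄, ω₆}  = {ω₃, ω₄} ∪ {ω₆}
  {ω₃, ω₅, ω₆}  = {ω₃, ω₅} ∪ {ω₆}
  {ω₁, ω₂, ω₃, ω₄}  = {ω₂, ω₃} ∪ {ω₁, ω₄}
  {ω₁, ω₂, ω₃, ω₆}  = {ω₁, ω₆} ∪ {ω₂, ω₃, ω₆}
  {ω₁, ω₂, ω₄, ω₅}  = {ω₂} ∪ {ω₁, ω₄, ω₅}
  {ω₁, ω₃, ω₄, ω₆}  = {ω₃, ω₄} ∪ {ω₁, ω₆}
  {ω₂, ω₄, ω₅, ω₆}  = {ω₄} ∪ {ω₂, ω₅, ω₆}
  (now 61)
Pass 5 (3 new):
  {ω₂, ω₄, ω₅}  = ᶜ of {ω₁, ω₃, ω₆}
  {ω₄, ω₅, ω₆}  = ᶜ of {ω₁, ω₂, ω₃}
  {ω₃, ω₄, ω₅, ω₆}  = ᶜ of {ω₁, ω₂}
  (now 64)
Pass 6: stable.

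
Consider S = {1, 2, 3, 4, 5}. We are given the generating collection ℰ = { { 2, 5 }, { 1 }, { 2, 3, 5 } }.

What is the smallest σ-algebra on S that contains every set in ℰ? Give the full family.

Take S₀ = ℰ ∪ {∅, S} = { {}, { 1 }, { 2, 5 }, { 2, 3, 5 }, S }.
Pass 1 adds 5:
  { 1, 4 }  = { 2, 3, 5 }ᶜ
  { 1, 2, 5 }  = { 2, 5 } ∪ { 1 }
  { 1, 3, 4 }  = { 2, 5 }ᶜ
  { 1, 2, 3, 5 }  = { 2, 3, 5 } ∪ { 1 }
  { 2, 3, 4, 5 }  = { 1 }ᶜ
  (now 10)
Pass 2: 3 new —
  { 4 }  = { 1, 2, 3, 5 }ᶜ
  { 3, 4 }  = { 1, 2, 5 }ᶜ
  { 1, 2, 4, 5 }  = { 2, 5 } ∪ { 1, 4 }
  (now 13)
Pass 3: +2 →
  { 3 }  = { 1, 2, 4, 5 }ᶜ
  { 2, 4, 5 }  = { 2, 5 } ∪ { 4 }
  (now 15)
Pass 4 adds 1:
  { 1, 3 }  = { 2, 4, 5 }ᶜ
  (now 16)
Pass 5 adds nothing — fixpoint reached.

σ(ℰ) = { {}, { 1 }, { 3 }, { 4 }, { 1, 3 }, { 1, 4 }, { 2, 5 }, { 3, 4 }, { 1, 2, 5 }, { 1, 3, 4 }, { 2, 3, 5 }, { 2, 4, 5 }, { 1, 2, 3, 5 }, { 1, 2, 4, 5 }, { 2, 3, 4, 5 }, S }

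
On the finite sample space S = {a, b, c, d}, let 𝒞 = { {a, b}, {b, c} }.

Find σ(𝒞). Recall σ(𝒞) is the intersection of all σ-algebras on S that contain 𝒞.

Initial family (4 sets): { ∅, {a, b}, {b, c}, S }.
Iteration 1: 3 new —
  {a, d}  = {b, c}ᶜ
  {c, d}  = {a, b}ᶜ
  {a, b, c}  = {a, b} ∪ {b, c}
Iteration 2: 4 new —
  {d}  = {a, b, c}ᶜ
  {a, b, d}  = {a, d} ∪ {a, b}
  {a, c, d}  = {c, d} ∪ {a, d}
  {b, c, d}  = {c, d} ∪ {b, c}
Iteration 3 (3 new):
  {a}  = {b, c, d}ᶜ
  {b}  = {a, c, d}ᶜ
  {c}  = {a, b, d}ᶜ
Iteration 4 adds 2:
  {a, c}  = {c} ∪ {a}
  {b, d}  = {d} ∪ {b}
After Iteration 5 the family is unchanged; done.

Hence σ(𝒞) has 16 members: { ∅, {a}, {b}, {c}, {d}, {a, b}, {a, c}, {a, d}, {b, c}, {b, d}, {c, d}, {a, b, c}, {a, b, d}, {a, c, d}, {b, c, d}, S }.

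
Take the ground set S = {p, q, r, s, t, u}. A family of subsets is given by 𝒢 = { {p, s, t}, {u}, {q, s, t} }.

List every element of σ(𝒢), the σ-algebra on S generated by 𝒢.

σ(𝒢) = { {}, {p}, {q}, {r}, {u}, {p, q}, {p, r}, {p, u}, {q, r}, {q, u}, {r, u}, {s, t}, {p, q, r}, {p, q, u}, {p, r, u}, {p, s, t}, {q, r, u}, {q, s, t}, {r, s, t}, {s, t, u}, {p, q, r, u}, {p, q, s, t}, {p, r, s, t}, {p, s, t, u}, {q, r, s, t}, {q, s, t, u}, {r, s, t, u}, {p, q, r, s, t}, {p, q, s, t, u}, {p, r, s, t, u}, {q, r, s, t, u}, S }

Check:
Initial family (5 sets): { {}, {u}, {p, s, t}, {q, s, t}, S }.
Step 1: 6 new —
  {p, r, u}  = {q, s, t}ᶜ
  {q, r, u}  = {p, s, t}ᶜ
  {p, q, s, t}  = {p, s, t} ∪ {q, s, t}
  {p, s, t, u}  = {p, s, t} ∪ {u}
  {q, s, t, u}  = {q, s, t} ∪ {u}
  {p, q, r, s, t}  = {u}ᶜ
  |family| = 11
Step 2. New:
  {p, r}  = {q, s, t, u}ᶜ
  {q, r}  = {p, s, t, u}ᶜ
  {r, u}  = {p, q, s, t}ᶜ
  {p, q, r, u}  = {p, r, u} ∪ {q, r, u}
  {p, q, s, t, u}  = {p, s, t} ∪ {q, s, t, u}
  {p, r, s, t, u}  = {p, s, t} ∪ {p, r, u}
  {q, r, s, t, u}  = {q, r, u} ∪ {q, s, t, u}
  |family| = 18
Step 3 (7 new):
  {p}  = {q, r, s, t, u}ᶜ
  {q}  = {p, r, s, t, u}ᶜ
  {r}  = {p, q, s, t, u}ᶜ
  {s, t}  = {p, q, r, u}ᶜ
  {p, q, r}  = {q, r} ∪ {p, r}
  {p, r, s, t}  = {p, s, t} ∪ {p, r}
  {q, r, s, t}  = {q, r} ∪ {q, s, t}
  |family| = 25
Step 4: 6 new —
  {p, q}  = {q} ∪ {p}
  {p, u}  = {q, r, s, t}ᶜ
  {q, u}  = {p, r, s, t}ᶜ
  {r, s, t}  = {s, t} ∪ {r}
  {s, t, u}  = {p, q, r}ᶜ
  {r, s, t, u}  = {s, t} ∪ {r, u}
  |family| = 31
Step 5. New:
  {p, q, u}  = {r, s, t}ᶜ
  |family| = 32
Step 6: already closed under ᶜ and ∪.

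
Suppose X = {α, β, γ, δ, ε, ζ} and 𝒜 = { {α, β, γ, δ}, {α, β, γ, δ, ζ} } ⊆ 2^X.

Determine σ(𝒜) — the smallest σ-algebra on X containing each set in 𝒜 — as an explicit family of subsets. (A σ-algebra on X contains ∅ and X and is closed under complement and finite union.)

|σ(𝒜)| = 8.  σ(𝒜) = { ∅, {ε}, {ζ}, {ε, ζ}, {α, β, γ, δ}, {α, β, γ, δ, ε}, {α, β, γ, δ, ζ}, X }

Working:
Take S₀ = 𝒜 ∪ {∅, X} = { ∅, {α, β, γ, δ}, {α, β, γ, δ, ζ}, X }.
Iteration 1: 2 new —
  {ε}  = complement {α, β, γ, δ, ζ}
  {ε, ζ}  = complement {α, β, γ, δ}
  — 6 sets.
Iteration 2: 1 new —
  {α, β, γ, δ, ε}  = {α, β, γ, δ} ∪ {ε}
  — 7 sets.
Iteration 3: 1 new —
  {ζ}  = complement {α, β, γ, δ, ε}
  — 8 sets.
Iteration 4: no new sets; the family is a σ-algebra.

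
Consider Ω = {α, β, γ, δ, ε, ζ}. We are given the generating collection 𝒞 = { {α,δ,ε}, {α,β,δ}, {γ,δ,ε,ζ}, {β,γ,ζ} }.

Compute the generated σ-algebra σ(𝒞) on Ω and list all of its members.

Initial family (6 sets): { {}, {α,β,δ}, {α,δ,ε}, {β,γ,ζ}, {γ,δ,ε,ζ}, Ω }.
Iteration 1 adds 6:
  {α,β}  = ᶜ of {γ,δ,ε,ζ}
  {γ,ε,ζ}  = ᶜ of {α,β,δ}
  {α,β,δ,ε}  = {α,δ,ε} ∪ {α,β,δ}
  {α,β,γ,δ,ζ}  = {β,γ,ζ} ∪ {α,β,δ}
  {α,γ,δ,ε,ζ}  = {α,δ,ε} ∪ {γ,δ,ε,ζ}
  {β,γ,δ,ε,ζ}  = {γ,δ,ε,ζ} ∪ {β,γ,ζ}
Iteration 2: +7 →
  {α}  = ᶜ of {β,γ,δ,ε,ζ}
  {β}  = ᶜ of {α,γ,δ,ε,ζ}
  {ε}  = ᶜ of {α,β,γ,δ,ζ}
  {γ,ζ}  = ᶜ of {α,β,δ,ε}
  {α,β,γ,ζ}  = {α,β} ∪ {β,γ,ζ}
  {β,γ,ε,ζ}  = {β,γ,ζ} ∪ {γ,ε,ζ}
  {α,β,γ,ε,ζ}  = {α,β} ∪ {γ,ε,ζ}
Iteration 3 adds 8:
  {δ}  = ᶜ of {α,β,γ,ε,ζ}
  {α,δ}  = ᶜ of {β,γ,ε,ζ}
  {α,ε}  = {ε} ∪ {α}
  {β,ε}  = {β} ∪ {ε}
  {δ,ε}  = ᶜ of {α,β,γ,ζ}
  {α,β,ε}  = {α,β} ∪ {ε}
  {α,γ,ζ}  = {γ,ζ} ∪ {α}
  {α,γ,ε,ζ}  = {γ,ε,ζ} ∪ {α}
Iteration 4 (5 new):
  {β,δ}  = ᶜ of {α,γ,ε,ζ}
  {β,δ,ε}  = ᶜ of {α,γ,ζ}
  {γ,δ,ζ}  = ᶜ of {α,β,ε}
  {α,γ,δ,ζ}  = ᶜ of {β,ε}
  {β,γ,δ,ζ}  = ᶜ of {α,ε}
Iteration 5: stable.

σ(𝒞) = { {}, {α}, {β}, {δ}, {ε}, {α,β}, {α,δ}, {α,ε}, {β,δ}, {β,ε}, {γ,ζ}, {δ,ε}, {α,β,δ}, {α,β,ε}, {α,γ,ζ}, {α,δ,ε}, {β,γ,ζ}, {β,δ,ε}, {γ,δ,ζ}, {γ,ε,ζ}, {α,β,γ,ζ}, {α,β,δ,ε}, {α,γ,δ,ζ}, {α,γ,ε,ζ}, {β,γ,δ,ζ}, {β,γ,ε,ζ}, {γ,δ,ε,ζ}, {α,β,γ,δ,ζ}, {α,β,γ,ε,ζ}, {α,γ,δ,ε,ζ}, {β,γ,δ,ε,ζ}, Ω }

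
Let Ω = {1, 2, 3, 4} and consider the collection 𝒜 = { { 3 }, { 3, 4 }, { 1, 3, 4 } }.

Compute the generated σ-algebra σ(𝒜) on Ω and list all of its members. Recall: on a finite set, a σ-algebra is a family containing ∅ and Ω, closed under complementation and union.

Start: 𝒜 ∪ {∅, Ω} = { ∅, { 3 }, { 3, 4 }, { 1, 3, 4 }, Ω }.
Iteration 1. New:
  { 2 }  = { 1, 3, 4 }ᶜ
  { 1, 2 }  = { 3, 4 }ᶜ
  { 1, 2, 4 }  = { 3 }ᶜ
  (now 8)
Iteration 2 (3 new):
  { 2, 3 }  = { 3 } ∪ { 2 }
  { 1, 2, 3 }  = { 3 } ∪ { 1, 2 }
  { 2, 3, 4 }  = { 2 } ∪ { 3, 4 }
  (now 11)
Iteration 3. New:
  { 1 }  = { 2, 3, 4 }ᶜ
  { 4 }  = { 1, 2, 3 }ᶜ
  { 1, 4 }  = { 2, 3 }ᶜ
  (now 14)
Iteration 4: +2 →
  { 1, 3 }  = { 3 } ∪ { 1 }
  { 2, 4 }  = { 4 } ∪ { 2 }
  (now 16)
Iteration 5: stable.

Therefore σ(𝒜) = { ∅, { 1 }, { 2 }, { 3 }, { 4 }, { 1, 2 }, { 1, 3 }, { 1, 4 }, { 2, 3 }, { 2, 4 }, { 3, 4 }, { 1, 2, 3 }, { 1, 2, 4 }, { 1, 3, 4 }, { 2, 3, 4 }, Ω } (|σ(𝒜)| = 16).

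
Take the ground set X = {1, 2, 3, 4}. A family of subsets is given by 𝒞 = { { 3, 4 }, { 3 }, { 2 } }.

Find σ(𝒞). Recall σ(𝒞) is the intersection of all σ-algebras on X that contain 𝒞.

|σ(𝒞)| = 16.  σ(𝒞) = { {  }, { 1 }, { 2 }, { 3 }, { 4 }, { 1, 2 }, { 1, 3 }, { 1, 4 }, { 2, 3 }, { 2, 4 }, { 3, 4 }, { 1, 2, 3 }, { 1, 2, 4 }, { 1, 3, 4 }, { 2, 3, 4 }, X }

Working:
Begin from { {  }, { 2 }, { 3 }, { 3, 4 }, X } (that is, 𝒞 plus ∅ and X).
Round 1: +5 →
  { 1, 2 }  = X∖{ 3, 4 }
  { 2, 3 }  = { 3 } ∪ { 2 }
  { 1, 2, 4 }  = X∖{ 3 }
  { 1, 3, 4 }  = X∖{ 2 }
  { 2, 3, 4 }  = { 3, 4 } ∪ { 2 }
  (now 10)
Round 2. New:
  { 1 }  = X∖{ 2, 3, 4 }
  { 1, 4 }  = X∖{ 2, 3 }
  { 1, 2, 3 }  = { 1, 2 } ∪ { 3 }
  (now 13)
Round 3: +2 →
  { 4 }  = X∖{ 1, 2, 3 }
  { 1, 3 }  = { 3 } ∪ { 1 }
  (now 15)
Round 4 (1 new):
  { 2, 4 }  = X∖{ 1, 3 }
  (now 16)
Round 5: already closed under ᶜ and ∪.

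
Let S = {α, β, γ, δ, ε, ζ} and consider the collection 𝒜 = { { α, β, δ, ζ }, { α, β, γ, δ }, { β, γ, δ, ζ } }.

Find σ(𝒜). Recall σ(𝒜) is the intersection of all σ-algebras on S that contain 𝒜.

Answer: σ(𝒜) = { ∅, { α }, { γ }, { ε }, { ζ }, { α, γ }, { α, ε }, { α, ζ }, { β, δ }, { γ, ε }, { γ, ζ }, { ε, ζ }, { α, β, δ }, { α, γ, ε }, { α, γ, ζ }, { α, ε, ζ }, { β, γ, δ }, { β, δ, ε }, { β, δ, ζ }, { γ, ε, ζ }, { α, β, γ, δ }, { α, β, δ, ε }, { α, β, δ, ζ }, { α, γ, ε, ζ }, { β, γ, δ, ε }, { β, γ, δ, ζ }, { β, δ, ε, ζ }, { α, β, γ, δ, ε }, { α, β, γ, δ, ζ }, { α, β, δ, ε, ζ }, { β, γ, δ, ε, ζ }, S }

Working:
Seed the family with 𝒜 together with ∅ and S: { ∅, { α, β, γ, δ }, { α, β, δ, ζ }, { β, γ, δ, ζ }, S }.
Round 1: 4 new —
  { α, ε }  = { β, γ, δ, ζ }ᶜ
  { γ, ε }  = { α, β, δ, ζ }ᶜ
  { ε, ζ }  = { α, β, γ, δ }ᶜ
  { α, β, γ, δ, ζ }  = { α, β, δ, ζ } ∪ { β, γ, δ, ζ }
  (now 9)
Round 2: +7 →
  { ε }  = { α, β, γ, δ, ζ }ᶜ
  { α, γ, ε }  = { α, ε } ∪ { γ, ε }
  { α, ε, ζ }  = { ε, ζ } ∪ { α, ε }
  { γ, ε, ζ }  = { ε, ζ } ∪ { γ, ε }
  { α, β, γ, δ, ε }  = { α, ε } ∪ { α, β, γ, δ }
  { α, β, δ, ε, ζ }  = { α, β, δ, ζ } ∪ { ε, ζ }
  { β, γ, δ, ε, ζ }  = { ε, ζ } ∪ { β, γ, δ, ζ }
  (now 16)
Round 3 adds 7:
  { α }  = { β, γ, δ, ε, ζ }ᶜ
  { γ }  = { α, β, δ, ε, ζ }ᶜ
  { ζ }  = { α, β, γ, δ, ε }ᶜ
  { α, β, δ }  = { γ, ε, ζ }ᶜ
  { β, γ, δ }  = { α, ε, ζ }ᶜ
  { β, δ, ζ }  = { α, γ, ε }ᶜ
  { α, γ, ε, ζ }  = { ε, ζ } ∪ { α, γ, ε }
  (now 23)
Round 4: 7 new —
  { α, γ }  = { γ } ∪ { α }
  { α, ζ }  = { ζ } ∪ { α }
  { β, δ }  = { α, γ, ε, ζ }ᶜ
  { γ, ζ }  = { ζ } ∪ { γ }
  { α, β, δ, ε }  = { α, β, δ } ∪ { ε }
  { β, γ, δ, ε }  = { β, γ, δ } ∪ { ε }
  { β, δ, ε, ζ }  = { β, δ, ζ } ∪ { ε, ζ }
  (now 30)
Round 5: +2 →
  { α, γ, ζ }  = { α, ζ } ∪ { γ }
  { β, δ, ε }  = { ε } ∪ { β, δ }
  (now 32)
Round 6: no new sets; the family is a σ-algebra.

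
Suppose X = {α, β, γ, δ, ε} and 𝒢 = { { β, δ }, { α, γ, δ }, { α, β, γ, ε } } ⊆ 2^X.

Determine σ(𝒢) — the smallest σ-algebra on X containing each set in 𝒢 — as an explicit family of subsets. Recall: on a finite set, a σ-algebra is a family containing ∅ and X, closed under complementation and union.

Begin from { {}, { β, δ }, { α, γ, δ }, { α, β, γ, ε }, X } (that is, 𝒢 plus ∅ and X).
Step 1 (4 new):
  { δ }  = { α, β, γ, ε }ᶜ
  { β, ε }  = { α, γ, δ }ᶜ
  { α, γ, ε }  = { β, δ }ᶜ
  { α, β, γ, δ }  = { α, γ, δ } ∪ { β, δ }
  (now 9)
Step 2: 3 new —
  { ε }  = { α, β, γ, δ }ᶜ
  { β, δ, ε }  = { β, ε } ∪ { δ }
  { α, γ, δ, ε }  = { α, γ, ε } ∪ { α, γ, δ }
  (now 12)
Step 3 adds 3:
  { β }  = { α, γ, δ, ε }ᶜ
  { α, γ }  = { β, δ, ε }ᶜ
  { δ, ε }  = { δ } ∪ { ε }
  (now 15)
Step 4: 1 new —
  { α, β, γ }  = { δ, ε }ᶜ
  (now 16)
After Step 5 the family is unchanged; done.

Hence σ(𝒢) has 16 members: { {}, { β }, { δ }, { ε }, { α, γ }, { β, δ }, { β, ε }, { δ, ε }, { α, β, γ }, { α, γ, δ }, { α, γ, ε }, { β, δ, ε }, { α, β, γ, δ }, { α, β, γ, ε }, { α, γ, δ, ε }, X }.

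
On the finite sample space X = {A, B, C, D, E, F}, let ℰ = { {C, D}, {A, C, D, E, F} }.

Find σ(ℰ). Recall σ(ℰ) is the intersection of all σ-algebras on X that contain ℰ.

σ(ℰ) = { {}, {B}, {C, D}, {A, E, F}, {B, C, D}, {A, B, E, F}, {A, C, D, E, F}, X }

Working:
Begin from { {}, {C, D}, {A, C, D, E, F}, X } (that is, ℰ plus ∅ and X).
Iteration 1 (2 new):
  {B}  = ᶜ of {A, C, D, E, F}
  {A, B, E, F}  = ᶜ of {C, D}
  (now 6)
Iteration 2. New:
  {B, C, D}  = {C, D} ∪ {B}
  (now 7)
Iteration 3 adds 1:
  {A, E, F}  = ᶜ of {B, C, D}
  (now 8)
Iteration 4 adds nothing — fixpoint reached.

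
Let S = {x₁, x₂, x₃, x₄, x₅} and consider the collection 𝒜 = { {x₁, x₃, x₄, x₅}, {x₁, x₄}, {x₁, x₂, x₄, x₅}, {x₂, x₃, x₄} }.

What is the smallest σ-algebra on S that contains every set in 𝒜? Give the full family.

Answer: σ(𝒜) = { {}, {x₁}, {x₂}, {x₃}, {x₄}, {x₅}, {x₁, x₂}, {x₁, x₃}, {x₁, x₄}, {x₁, x₅}, {x₂, x₃}, {x₂, x₄}, {x₂, x₅}, {x₃, x₄}, {x₃, x₅}, {x₄, x₅}, {x₁, x₂, x₃}, {x₁, x₂, x₄}, {x₁, x₂, x₅}, {x₁, x₃, x₄}, {x₁, x₃, x₅}, {x₁, x₄, x₅}, {x₂, x₃, x₄}, {x₂, x₃, x₅}, {x₂, x₄, x₅}, {x₃, x₄, x₅}, {x₁, x₂, x₃, x₄}, {x₁, x₂, x₃, x₅}, {x₁, x₂, x₄, x₅}, {x₁, x₃, x₄, x₅}, {x₂, x₃, x₄, x₅}, S }

Trace:
Take S₀ = 𝒜 ∪ {∅, S} = { {}, {x₁, x₄}, {x₂, x₃, x₄}, {x₁, x₂, x₄, x₅}, {x₁, x₃, x₄, x₅}, S }.
Round 1: 5 new —
  {x₂}  = S∖{x₁, x₃, x₄, x₅}
  {x₃}  = S∖{x₁, x₂, x₄, x₅}
  {x₁, x₅}  = S∖{x₂, x₃, x₄}
  {x₂, x₃, x₅}  = S∖{x₁, x₄}
  {x₁, x₂, x₃, x₄}  = {x₁, x₄} ∪ {x₂, x₃, x₄}
  — 11 sets.
Round 2: 9 new —
  {x₅}  = S∖{x₁, x₂, x₃, x₄}
  {x₂, x₃}  = {x₂} ∪ {x₃}
  {x₁, x₂, x₄}  = {x₂} ∪ {x₁, x₄}
  {x₁, x₂, x₅}  = {x₂} ∪ {x₁, x₅}
  {x₁, x₃, x₄}  = {x₃} ∪ {x₁, x₄}
  {x₁, x₃, x₅}  = {x₃} ∪ {x₁, x₅}
  {x₁, x₄, x₅}  = {x₁, x₄} ∪ {x₁, x₅}
  {x₁, x₂, x₃, x₅}  = {x₂, x₃, x₅} ∪ {x₁, x₅}
  {x₂, x₃, x₄, x₅}  = {x₂, x₃, x₄} ∪ {x₂, x₃, x₅}
  — 20 sets.
Round 3 (6 new):
  {x₁}  = S∖{x₂, x₃, x₄, x₅}
  {x₄}  = S∖{x₁, x₂, x₃, x₅}
  {x₂, x₄}  = S∖{x₁, x₃, x₅}
  {x₂, x₅}  = S∖{x₁, x₃, x₄}
  {x₃, x₄}  = S∖{x₁, x₂, x₅}
  {x₃, x₅}  = S∖{x₁, x₂, x₄}
  — 26 sets.
Round 4 adds 6:
  {x₁, x₂}  = {x₂} ∪ {x₁}
  {x₁, x₃}  = {x₃} ∪ {x₁}
  {x₄, x₅}  = {x₅} ∪ {x₄}
  {x₁, x₂, x₃}  = {x₂, x₃} ∪ {x₁}
  {x₂, x₄, x₅}  = {x₂, x₅} ∪ {x₄}
  {x₃, x₄, x₅}  = {x₃, x₄} ∪ {x₅}
  — 32 sets.
After Round 5 the family is unchanged; done.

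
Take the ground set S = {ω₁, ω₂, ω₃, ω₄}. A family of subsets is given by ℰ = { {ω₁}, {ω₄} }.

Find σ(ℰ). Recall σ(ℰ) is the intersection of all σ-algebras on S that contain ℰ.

Start: ℰ ∪ {∅, S} = { ∅, {ω₁}, {ω₄}, S }.
Pass 1: 3 new —
  {ω₁,ω₄}  = {ω₄} ∪ {ω₁}
  {ω₁,ω₂,ω₃}  = {ω₄}ᶜ
  {ω₂,ω₃,ω₄}  = {ω₁}ᶜ
  [7 total]
Pass 2: 1 new —
  {ω₂,ω₃}  = {ω₁,ω₄}ᶜ
  [8 total]
Pass 3: already closed under ᶜ and ∪.

|σ(ℰ)| = 8.  σ(ℰ) = { ∅, {ω₁}, {ω₄}, {ω₁,ω₄}, {ω₂,ω₃}, {ω₁,ω₂,ω₃}, {ω₂,ω₃,ω₄}, S }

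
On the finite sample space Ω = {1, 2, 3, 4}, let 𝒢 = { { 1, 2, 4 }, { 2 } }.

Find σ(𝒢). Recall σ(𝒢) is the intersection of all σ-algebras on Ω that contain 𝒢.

Take S₀ = 𝒢 ∪ {∅, Ω} = { {  }, { 2 }, { 1, 2, 4 }, Ω }.
Step 1. New:
  { 3 }  = complement { 1, 2, 4 }
  { 1, 3, 4 }  = complement { 2 }
  — 6 sets.
Step 2 (1 new):
  { 2, 3 }  = { 3 } ∪ { 2 }
  — 7 sets.
Step 3. New:
  { 1, 4 }  = complement { 2, 3 }
  — 8 sets.
Step 4 adds nothing — fixpoint reached.

|σ(𝒢)| = 8.  σ(𝒢) = { {  }, { 2 }, { 3 }, { 1, 4 }, { 2, 3 }, { 1, 2, 4 }, { 1, 3, 4 }, Ω }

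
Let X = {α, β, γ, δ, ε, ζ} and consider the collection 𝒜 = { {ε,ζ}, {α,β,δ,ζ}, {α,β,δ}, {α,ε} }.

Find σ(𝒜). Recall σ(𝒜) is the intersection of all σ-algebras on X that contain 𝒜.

σ(𝒜) (32 sets): { ∅, {α}, {γ}, {ε}, {ζ}, {α,γ}, {α,ε}, {α,ζ}, {β,δ}, {γ,ε}, {γ,ζ}, {ε,ζ}, {α,β,δ}, {α,γ,ε}, {α,γ,ζ}, {α,ε,ζ}, {β,γ,δ}, {β,δ,ε}, {β,δ,ζ}, {γ,ε,ζ}, {α,β,γ,δ}, {α,β,δ,ε}, {α,β,δ,ζ}, {α,γ,ε,ζ}, {β,γ,δ,ε}, {β,γ,δ,ζ}, {β,δ,ε,ζ}, {α,β,γ,δ,ε}, {α,β,γ,δ,ζ}, {α,β,δ,ε,ζ}, {β,γ,δ,ε,ζ}, X }

Check:
Begin from { ∅, {α,ε}, {ε,ζ}, {α,β,δ}, {α,β,δ,ζ}, X } (that is, 𝒜 plus ∅ and X).
Step 1: 7 new —
  {γ,ε}  = {α,β,δ,ζ}ᶜ
  {α,ε,ζ}  = {ε,ζ} ∪ {α,ε}
  {γ,ε,ζ}  = {α,β,δ}ᶜ
  {α,β,γ,δ}  = {ε,ζ}ᶜ
  {α,β,δ,ε}  = {α,ε} ∪ {α,β,δ}
  {β,γ,δ,ζ}  = {α,ε}ᶜ
  {α,β,δ,ε,ζ}  = {α,β,δ,ζ} ∪ {ε,ζ}
  (now 13)
Step 2: +8 →
  {γ}  = {α,β,δ,ε,ζ}ᶜ
  {γ,ζ}  = {α,β,δ,ε}ᶜ
  {α,γ,ε}  = {α,ε} ∪ {γ,ε}
  {β,γ,δ}  = {α,ε,ζ}ᶜ
  {α,γ,ε,ζ}  = {α,ε,ζ} ∪ {γ,ε,ζ}
  {α,β,γ,δ,ε}  = {α,β,δ,ε} ∪ {γ,ε}
  {α,β,γ,δ,ζ}  = {α,β,δ,ζ} ∪ {β,γ,δ,ζ}
  {β,γ,δ,ε,ζ}  = {ε,ζ} ∪ {β,γ,δ,ζ}
  (now 21)
Step 3 (6 new):
  {α}  = {β,γ,δ,ε,ζ}ᶜ
  {ε}  = {α,β,γ,δ,ζ}ᶜ
  {ζ}  = {α,β,γ,δ,ε}ᶜ
  {β,δ}  = {α,γ,ε,ζ}ᶜ
  {β,δ,ζ}  = {α,γ,ε}ᶜ
  {β,γ,δ,ε}  = {γ,ε} ∪ {β,γ,δ}
  (now 27)
Step 4: 5 new —
  {α,γ}  = {γ} ∪ {α}
  {α,ζ}  = {β,γ,δ,ε}ᶜ
  {α,γ,ζ}  = {γ,ζ} ∪ {α}
  {β,δ,ε}  = {ε} ∪ {β,δ}
  {β,δ,ε,ζ}  = {β,δ,ζ} ∪ {ε,ζ}
  (now 32)
Step 5: no new sets; the family is a σ-algebra.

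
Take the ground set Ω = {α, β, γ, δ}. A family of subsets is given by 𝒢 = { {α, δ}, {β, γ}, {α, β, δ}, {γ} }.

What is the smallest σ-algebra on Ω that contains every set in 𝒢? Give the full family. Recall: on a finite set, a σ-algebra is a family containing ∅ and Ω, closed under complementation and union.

σ(𝒢) = { {}, {β}, {γ}, {α, δ}, {β, γ}, {α, β, δ}, {α, γ, δ}, Ω }

Derivation:
Initial family (6 sets): { {}, {γ}, {α, δ}, {β, γ}, {α, β, δ}, Ω }.
Round 1 adds 1:
  {α, γ, δ}  = {γ} ∪ {α, δ}
Round 2. New:
  {β}  = {α, γ, δ}ᶜ
Round 3: no new sets; the family is a σ-algebra.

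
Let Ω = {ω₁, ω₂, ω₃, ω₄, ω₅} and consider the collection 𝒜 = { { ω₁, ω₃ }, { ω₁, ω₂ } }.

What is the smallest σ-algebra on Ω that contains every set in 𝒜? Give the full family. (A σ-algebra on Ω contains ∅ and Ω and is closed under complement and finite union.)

|σ(𝒜)| = 16.  σ(𝒜) = { {}, { ω₁ }, { ω₂ }, { ω₃ }, { ω₁, ω₂ }, { ω₁, ω₃ }, { ω₂, ω₃ }, { ω₄, ω₅ }, { ω₁, ω₂, ω₃ }, { ω₁, ω₄, ω₅ }, { ω₂, ω₄, ω₅ }, { ω₃, ω₄, ω₅ }, { ω₁, ω₂, ω₄, ω₅ }, { ω₁, ω₃, ω₄, ω₅ }, { ω₂, ω₃, ω₄, ω₅ }, Ω }

Check:
Start: 𝒜 ∪ {∅, Ω} = { {}, { ω₁, ω₂ }, { ω₁, ω₃ }, Ω }.
Step 1: +3 →
  { ω₁, ω₂, ω₃ }  = { ω₁, ω₂ } ∪ { ω₁, ω₃ }
  { ω₂, ω₄, ω₅ }  = Ω∖{ ω₁, ω₃ }
  { ω₃, ω₄, ω₅ }  = Ω∖{ ω₁, ω₂ }
  — 7 sets.
Step 2. New:
  { ω₄, ω₅ }  = Ω∖{ ω₁, ω₂, ω₃ }
  { ω₁, ω₂, ω₄, ω₅ }  = { ω₁, ω₂ } ∪ { ω₂, ω₄, ω₅ }
  { ω₁, ω₃, ω₄, ω₅ }  = { ω₃, ω₄, ω₅ } ∪ { ω₁, ω₃ }
  { ω₂, ω₃, ω₄, ω₅ }  = { ω₃, ω₄, ω₅ } ∪ { ω₂, ω₄, ω₅ }
  — 11 sets.
Step 3 (3 new):
  { ω₁ }  = Ω∖{ ω₂, ω₃, ω₄, ω₅ }
  { ω₂ }  = Ω∖{ ω₁, ω₃, ω₄, ω₅ }
  { ω₃ }  = Ω∖{ ω₁, ω₂, ω₄, ω₅ }
  — 14 sets.
Step 4: +2 →
  { ω₂, ω₃ }  = { ω₃ } ∪ { ω₂ }
  { ω₁, ω₄, ω₅ }  = { ω₄, ω₅ } ∪ { ω₁ }
  — 16 sets.
After Step 5 the family is unchanged; done.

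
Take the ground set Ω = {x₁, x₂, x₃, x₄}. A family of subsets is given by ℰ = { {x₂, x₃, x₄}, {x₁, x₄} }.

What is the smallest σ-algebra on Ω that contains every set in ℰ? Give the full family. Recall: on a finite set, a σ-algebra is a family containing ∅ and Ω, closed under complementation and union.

σ(ℰ) = { ∅, {x₁}, {x₄}, {x₁, x₄}, {x₂, x₃}, {x₁, x₂, x₃}, {x₂, x₃, x₄}, Ω }

Working:
Initial family (4 sets): { ∅, {x₁, x₄}, {x₂, x₃, x₄}, Ω }.
Iteration 1 adds 2:
  {x₁}  = complement {x₂, x₃, x₄}
  {x₂, x₃}  = complement {x₁, x₄}
  (now 6)
Iteration 2 adds 1:
  {x₁, x₂, x₃}  = {x₂, x₃} ∪ {x₁}
  (now 7)
Iteration 3. New:
  {x₄}  = complement {x₁, x₂, x₃}
  (now 8)
Iteration 4: no new sets; the family is a σ-algebra.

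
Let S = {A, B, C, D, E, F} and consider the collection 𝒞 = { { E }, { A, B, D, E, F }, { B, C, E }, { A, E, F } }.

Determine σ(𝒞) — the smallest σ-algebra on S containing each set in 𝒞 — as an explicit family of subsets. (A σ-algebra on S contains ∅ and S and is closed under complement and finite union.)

σ(𝒞) = { ∅, { B }, { C }, { D }, { E }, { A, F }, { B, C }, { B, D }, { B, E }, { C, D }, { C, E }, { D, E }, { A, B, F }, { A, C, F }, { A, D, F }, { A, E, F }, { B, C, D }, { B, C, E }, { B, D, E }, { C, D, E }, { A, B, C, F }, { A, B, D, F }, { A, B, E, F }, { A, C, D, F }, { A, C, E, F }, { A, D, E, F }, { B, C, D, E }, { A, B, C, D, F }, { A, B, C, E, F }, { A, B, D, E, F }, { A, C, D, E, F }, S }

Check:
Start: 𝒞 ∪ {∅, S} = { ∅, { E }, { A, E, F }, { B, C, E }, { A, B, D, E, F }, S }.
Round 1. New:
  { C }  = S∖{ A, B, D, E, F }
  { A, D, F }  = S∖{ B, C, E }
  { B, C, D }  = S∖{ A, E, F }
  { A, B, C, D, F }  = S∖{ E }
  { A, B, C, E, F }  = { B, C, E } ∪ { A, E, F }
Round 2: +6 →
  { D }  = S∖{ A, B, C, E, F }
  { C, E }  = { E } ∪ { C }
  { A, C, D, F }  = { A, D, F } ∪ { C }
  { A, C, E, F }  = { C } ∪ { A, E, F }
  { A, D, E, F }  = { A, D, F } ∪ { E }
  { B, C, D, E }  = { B, C, D } ∪ { E }
Round 3: +9 →
  { A, F }  = S∖{ B, C, D, E }
  { B, C }  = S∖{ A, D, E, F }
  { B, D }  = S∖{ A, C, E, F }
  { B, E }  = S∖{ A, C, D, F }
  { C, D }  = { C } ∪ { D }
  { D, E }  = { D } ∪ { E }
  { C, D, E }  = { D } ∪ { C, E }
  { A, B, D, F }  = S∖{ C, E }
  { A, C, D, E, F }  = { A, C, E, F } ∪ { A, C, D, F }
Round 4: 6 new —
  { B }  = S∖{ A, C, D, E, F }
  { A, B, F }  = S∖{ C, D, E }
  { A, C, F }  = { A, F } ∪ { C }
  { B, D, E }  = { B, E } ∪ { D, E }
  { A, B, C, F }  = S∖{ D, E }
  { A, B, E, F }  = S∖{ C, D }
Round 5 adds nothing — fixpoint reached.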